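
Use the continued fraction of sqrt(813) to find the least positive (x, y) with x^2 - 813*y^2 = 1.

(x, y) = (2167, 76)

First expand sqrt(813) as a continued fraction. With x_i = (sqrt(813) + m_i)/d_i and (m_0, d_0) = (0, 1): a_0 = floor(sqrt(813)) = 28, since 28^2 = 784 <= 813 < 841 = 29^2.
Iterate m_{i+1} = d_i*a_i - m_i, d_{i+1} = (813 - m_{i+1}^2)/d_i, a_{i+1} = floor((a_0 + m_{i+1})/d_{i+1}):
  m_1 = 1*28 - 0 = 28, d_1 = (813 - 28^2)/1 = 29/1 = 29, a_1 = floor((28 + 28)/29) = 1.
  m_2 = 29*1 - 28 = 1, d_2 = (813 - 1^2)/29 = 812/29 = 28, a_2 = floor((28 + 1)/28) = 1.
  m_3 = 28*1 - 1 = 27, d_3 = (813 - 27^2)/28 = 84/28 = 3, a_3 = floor((28 + 27)/3) = 18.
  m_4 = 3*18 - 27 = 27, d_4 = (813 - 27^2)/3 = 84/3 = 28, a_4 = floor((28 + 27)/28) = 1.
  m_5 = 28*1 - 27 = 1, d_5 = (813 - 1^2)/28 = 812/28 = 29, a_5 = floor((28 + 1)/29) = 1.
  m_6 = 29*1 - 1 = 28, d_6 = (813 - 28^2)/29 = 29/29 = 1, a_6 = floor((28 + 28)/1) = 56.
  m_7 = 1*56 - 28 = 28, d_7 = (813 - 28^2)/1 = 29/1 = 29: (m_7, d_7) = (m_1, d_1) = (28, 29), so from here the quotients repeat a_1, ..., a_6; the period length is 6.
So sqrt(813) = [28; (1, 1, 18, 1, 1, 56)] with period length k = 6.
k is even, so the fundamental solution of x^2 - 813y^2 = 1 is (p_{k-1}, q_{k-1}) = (p_5, q_5); compute convergents through index 5.
Convergents (p_i = a_i*p_{i-1} + p_{i-2}, q_i = a_i*q_{i-1} + q_{i-2} with p_{-2}=0, p_{-1}=1, q_{-2}=1, q_{-1}=0):
  i=0: a_0=28, p_0 = 28*1 + 0 = 28, q_0 = 28*0 + 1 = 1.
  i=1: a_1=1, p_1 = 1*28 + 1 = 29, q_1 = 1*1 + 0 = 1.
  i=2: a_2=1, p_2 = 1*29 + 28 = 57, q_2 = 1*1 + 1 = 2.
  i=3: a_3=18, p_3 = 18*57 + 29 = 1055, q_3 = 18*2 + 1 = 37.
  i=4: a_4=1, p_4 = 1*1055 + 57 = 1112, q_4 = 1*37 + 2 = 39.
  i=5: a_5=1, p_5 = 1*1112 + 1055 = 2167, q_5 = 1*39 + 37 = 76.
Check: 2167^2 - 813*76^2 = 4695889 - 4695888 = 1, so (x, y) = (2167, 76) solves the equation, and by the theorem it is the least positive solution.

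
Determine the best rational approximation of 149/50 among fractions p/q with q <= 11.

Expand x = 149/50 as a continued fraction with the Euclidean algorithm:
  149 = 2*50 + 49, so a_0 = 2.
  50 = 1*49 + 1, so a_1 = 1.
  49 = 49*1 + 0, so a_2 = 49.
so x = [2; 1, 49].
Convergents (p_i = a_i*p_{i-1} + p_{i-2}, q_i = a_i*q_{i-1} + q_{i-2} with p_{-2}=0, p_{-1}=1, q_{-2}=1, q_{-1}=0), until the denominator exceeds 11:
  i=0: a_0=2, p_0 = 2*1 + 0 = 2, q_0 = 2*0 + 1 = 1.
  i=1: a_1=1, p_1 = 1*2 + 1 = 3, q_1 = 1*1 + 0 = 1.
  i=2: a_2=49, p_2 = 49*3 + 2 = 149, q_2 = 49*1 + 1 = 50.
q_2 = 50 > 11, so the last convergent with denominator <= 11 is p_1/q_1 = 3/1.
The closest fraction with denominator <= 11 is either p_1/q_1 or the intermediate fraction (k*p_1 + p_0)/(k*q_1 + q_0) with the largest k >= 1 whose denominator stays <= 11; these approach x as k grows, and every other convergent or intermediate fraction in range is farther away.
Largest k: floor((11 - q_0)/q_1) = floor((11 - 1)/1) = 10.
That gives (10*3 + 2)/(10*1 + 1) = 32/11.
Compare the errors: |x - 3/1| = |149*1 - 3*50|/(50*1) = 1/50, and |x - 32/11| = |149*11 - 32*50|/(50*11) = 39/550.
Cross-multiplying, 1*550 = 550 < 1950 = 39*50, so 1/50 is smaller: the convergent 3/1 is closer to x than 32/11.

3/1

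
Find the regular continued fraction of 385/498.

Run the Euclidean algorithm on 385 and 498; the successive quotients are the partial quotients a_0, a_1, ... (each step inverts the fractional part left over by the previous one):
  385 = 0*498 + 385, so a_0 = 0.
  498 = 1*385 + 113, so a_1 = 1.
  385 = 3*113 + 46, so a_2 = 3.
  113 = 2*46 + 21, so a_3 = 2.
  46 = 2*21 + 4, so a_4 = 2.
  21 = 5*4 + 1, so a_5 = 5.
  4 = 4*1 + 0, so a_6 = 4.
The remainder reaches 0 after 7 divisions, so the expansion has 7 partial quotients, read off in order.

[0; 1, 3, 2, 2, 5, 4]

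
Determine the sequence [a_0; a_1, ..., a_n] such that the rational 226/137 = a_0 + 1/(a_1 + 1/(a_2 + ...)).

Run the Euclidean algorithm on 226 and 137; the successive quotients are the partial quotients a_0, a_1, ... (each step inverts the fractional part left over by the previous one):
  226 = 1*137 + 89, so a_0 = 1.
  137 = 1*89 + 48, so a_1 = 1.
  89 = 1*48 + 41, so a_2 = 1.
  48 = 1*41 + 7, so a_3 = 1.
  41 = 5*7 + 6, so a_4 = 5.
  7 = 1*6 + 1, so a_5 = 1.
  6 = 6*1 + 0, so a_6 = 6.
The remainder reaches 0 after 7 divisions, so the expansion has 7 partial quotients, read off in order.

[1; 1, 1, 1, 5, 1, 6]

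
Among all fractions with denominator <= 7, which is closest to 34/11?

22/7

Expand x = 34/11 as a continued fraction with the Euclidean algorithm:
  34 = 3*11 + 1, so a_0 = 3.
  11 = 11*1 + 0, so a_1 = 11.
so x = [3; 11].
Convergents (p_i = a_i*p_{i-1} + p_{i-2}, q_i = a_i*q_{i-1} + q_{i-2} with p_{-2}=0, p_{-1}=1, q_{-2}=1, q_{-1}=0), until the denominator exceeds 7:
  i=0: a_0=3, p_0 = 3*1 + 0 = 3, q_0 = 3*0 + 1 = 1.
  i=1: a_1=11, p_1 = 11*3 + 1 = 34, q_1 = 11*1 + 0 = 11.
q_1 = 11 > 7, so the last convergent with denominator <= 7 is p_0/q_0 = 3/1.
The closest fraction with denominator <= 7 is either p_0/q_0 or the intermediate fraction (k*p_0 + p_{-1})/(k*q_0 + q_{-1}) with the largest k >= 1 whose denominator stays <= 7; these approach x as k grows, and every other convergent or intermediate fraction in range is farther away.
Largest k: floor((7 - q_{-1})/q_0) = floor((7 - 0)/1) = 7 (using the seeds p_{-1} = 1, q_{-1} = 0).
That gives (7*3 + 1)/(7*1 + 0) = 22/7.
Compare the errors: |x - 3/1| = |34*1 - 3*11|/(11*1) = 1/11, and |x - 22/7| = |34*7 - 22*11|/(11*7) = 4/77.
Cross-multiplying, 4*11 = 44 < 77 = 1*77, so 4/77 is smaller: the intermediate fraction 22/7 is closer to x than 3/1.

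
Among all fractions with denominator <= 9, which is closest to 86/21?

Expand x = 86/21 as a continued fraction with the Euclidean algorithm:
  86 = 4*21 + 2, so a_0 = 4.
  21 = 10*2 + 1, so a_1 = 10.
  2 = 2*1 + 0, so a_2 = 2.
so x = [4; 10, 2].
Convergents (p_i = a_i*p_{i-1} + p_{i-2}, q_i = a_i*q_{i-1} + q_{i-2} with p_{-2}=0, p_{-1}=1, q_{-2}=1, q_{-1}=0), until the denominator exceeds 9:
  i=0: a_0=4, p_0 = 4*1 + 0 = 4, q_0 = 4*0 + 1 = 1.
  i=1: a_1=10, p_1 = 10*4 + 1 = 41, q_1 = 10*1 + 0 = 10.
q_1 = 10 > 9, so the last convergent with denominator <= 9 is p_0/q_0 = 4/1.
The closest fraction with denominator <= 9 is either p_0/q_0 or the intermediate fraction (k*p_0 + p_{-1})/(k*q_0 + q_{-1}) with the largest k >= 1 whose denominator stays <= 9; these approach x as k grows, and every other convergent or intermediate fraction in range is farther away.
Largest k: floor((9 - q_{-1})/q_0) = floor((9 - 0)/1) = 9 (using the seeds p_{-1} = 1, q_{-1} = 0).
That gives (9*4 + 1)/(9*1 + 0) = 37/9.
Compare the errors: |x - 4/1| = |86*1 - 4*21|/(21*1) = 2/21, and |x - 37/9| = |86*9 - 37*21|/(21*9) = 3/189.
Cross-multiplying, 3*21 = 63 < 378 = 2*189, so 3/189 is smaller: the intermediate fraction 37/9 is closer to x than 4/1.

37/9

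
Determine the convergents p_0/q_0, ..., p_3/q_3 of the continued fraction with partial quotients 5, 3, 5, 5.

Using the convergent recurrence p_i = a_i*p_{i-1} + p_{i-2}, q_i = a_i*q_{i-1} + q_{i-2} with p_{-2}=0, p_{-1}=1, q_{-2}=1, q_{-1}=0:
  i=0: a_0=5, p_0 = 5*1 + 0 = 5, q_0 = 5*0 + 1 = 1.
  i=1: a_1=3, p_1 = 3*5 + 1 = 16, q_1 = 3*1 + 0 = 3.
  i=2: a_2=5, p_2 = 5*16 + 5 = 85, q_2 = 5*3 + 1 = 16.
  i=3: a_3=5, p_3 = 5*85 + 16 = 441, q_3 = 5*16 + 3 = 83.

5/1, 16/3, 85/16, 441/83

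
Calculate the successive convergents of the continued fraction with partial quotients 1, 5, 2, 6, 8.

Using the convergent recurrence p_i = a_i*p_{i-1} + p_{i-2}, q_i = a_i*q_{i-1} + q_{i-2} with p_{-2}=0, p_{-1}=1, q_{-2}=1, q_{-1}=0:
  i=0: a_0=1, p_0 = 1*1 + 0 = 1, q_0 = 1*0 + 1 = 1.
  i=1: a_1=5, p_1 = 5*1 + 1 = 6, q_1 = 5*1 + 0 = 5.
  i=2: a_2=2, p_2 = 2*6 + 1 = 13, q_2 = 2*5 + 1 = 11.
  i=3: a_3=6, p_3 = 6*13 + 6 = 84, q_3 = 6*11 + 5 = 71.
  i=4: a_4=8, p_4 = 8*84 + 13 = 685, q_4 = 8*71 + 11 = 579.

1/1, 6/5, 13/11, 84/71, 685/579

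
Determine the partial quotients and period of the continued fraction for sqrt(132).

[11; (2, 22)]

Write x_i = (sqrt(132) + m_i)/d_i with (m_0, d_0) = (0, 1). a_0 = floor(sqrt(132)) = 11, since 11^2 = 121 <= 132 < 144 = 12^2.
Iterate m_{i+1} = d_i*a_i - m_i, d_{i+1} = (132 - m_{i+1}^2)/d_i, a_{i+1} = floor((a_0 + m_{i+1})/d_{i+1}):
  m_1 = 1*11 - 0 = 11, d_1 = (132 - 11^2)/1 = 11/1 = 11, a_1 = floor((11 + 11)/11) = 2.
  m_2 = 11*2 - 11 = 11, d_2 = (132 - 11^2)/11 = 11/11 = 1, a_2 = floor((11 + 11)/1) = 22.
  m_3 = 1*22 - 11 = 11, d_3 = (132 - 11^2)/1 = 11/1 = 11: (m_3, d_3) = (m_1, d_1) = (11, 11), so from here the quotients repeat a_1, a_2; the period length is 2.
Hence the expansion of sqrt(132) is a_0 = 11 followed by the repeating block 2, 22 (period 2).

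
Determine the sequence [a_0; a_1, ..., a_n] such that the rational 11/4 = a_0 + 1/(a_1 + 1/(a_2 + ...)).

[2; 1, 3]

Run the Euclidean algorithm on 11 and 4; the successive quotients are the partial quotients a_0, a_1, ... (each step inverts the fractional part left over by the previous one):
  11 = 2*4 + 3, so a_0 = 2.
  4 = 1*3 + 1, so a_1 = 1.
  3 = 3*1 + 0, so a_2 = 3.
The remainder reaches 0 after 3 divisions, so the expansion has 3 partial quotients, read off in order.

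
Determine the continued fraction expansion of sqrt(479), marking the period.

Write x_i = (sqrt(479) + m_i)/d_i with (m_0, d_0) = (0, 1). a_0 = floor(sqrt(479)) = 21, since 21^2 = 441 <= 479 < 484 = 22^2.
Iterate m_{i+1} = d_i*a_i - m_i, d_{i+1} = (479 - m_{i+1}^2)/d_i, a_{i+1} = floor((a_0 + m_{i+1})/d_{i+1}):
  m_1 = 1*21 - 0 = 21, d_1 = (479 - 21^2)/1 = 38/1 = 38, a_1 = floor((21 + 21)/38) = 1.
  m_2 = 38*1 - 21 = 17, d_2 = (479 - 17^2)/38 = 190/38 = 5, a_2 = floor((21 + 17)/5) = 7.
  m_3 = 5*7 - 17 = 18, d_3 = (479 - 18^2)/5 = 155/5 = 31, a_3 = floor((21 + 18)/31) = 1.
  m_4 = 31*1 - 18 = 13, d_4 = (479 - 13^2)/31 = 310/31 = 10, a_4 = floor((21 + 13)/10) = 3.
  m_5 = 10*3 - 13 = 17, d_5 = (479 - 17^2)/10 = 190/10 = 19, a_5 = floor((21 + 17)/19) = 2.
  m_6 = 19*2 - 17 = 21, d_6 = (479 - 21^2)/19 = 38/19 = 2, a_6 = floor((21 + 21)/2) = 21.
  m_7 = 2*21 - 21 = 21, d_7 = (479 - 21^2)/2 = 38/2 = 19, a_7 = floor((21 + 21)/19) = 2.
  m_8 = 19*2 - 21 = 17, d_8 = (479 - 17^2)/19 = 190/19 = 10, a_8 = floor((21 + 17)/10) = 3.
  m_9 = 10*3 - 17 = 13, d_9 = (479 - 13^2)/10 = 310/10 = 31, a_9 = floor((21 + 13)/31) = 1.
  m_10 = 31*1 - 13 = 18, d_10 = (479 - 18^2)/31 = 155/31 = 5, a_10 = floor((21 + 18)/5) = 7.
  m_11 = 5*7 - 18 = 17, d_11 = (479 - 17^2)/5 = 190/5 = 38, a_11 = floor((21 + 17)/38) = 1.
  m_12 = 38*1 - 17 = 21, d_12 = (479 - 21^2)/38 = 38/38 = 1, a_12 = floor((21 + 21)/1) = 42.
  m_13 = 1*42 - 21 = 21, d_13 = (479 - 21^2)/1 = 38/1 = 38: (m_13, d_13) = (m_1, d_1) = (21, 38), so from here the quotients repeat a_1, ..., a_12; the period length is 12.
Hence the expansion of sqrt(479) is a_0 = 21 followed by the repeating block 1, 7, 1, 3, 2, 21, 2, 3, 1, 7, 1, 42 (period 12).

[21; (1, 7, 1, 3, 2, 21, 2, 3, 1, 7, 1, 42)]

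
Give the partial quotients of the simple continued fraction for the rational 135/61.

[2; 4, 1, 2, 4]

Run the Euclidean algorithm on 135 and 61; the successive quotients are the partial quotients a_0, a_1, ... (each step inverts the fractional part left over by the previous one):
  135 = 2*61 + 13, so a_0 = 2.
  61 = 4*13 + 9, so a_1 = 4.
  13 = 1*9 + 4, so a_2 = 1.
  9 = 2*4 + 1, so a_3 = 2.
  4 = 4*1 + 0, so a_4 = 4.
The remainder reaches 0 after 5 divisions, so the expansion has 5 partial quotients, read off in order.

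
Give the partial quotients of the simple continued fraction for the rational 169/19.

[8; 1, 8, 2]

Run the Euclidean algorithm on 169 and 19; the successive quotients are the partial quotients a_0, a_1, ... (each step inverts the fractional part left over by the previous one):
  169 = 8*19 + 17, so a_0 = 8.
  19 = 1*17 + 2, so a_1 = 1.
  17 = 8*2 + 1, so a_2 = 8.
  2 = 2*1 + 0, so a_3 = 2.
The remainder reaches 0 after 4 divisions, so the expansion has 4 partial quotients, read off in order.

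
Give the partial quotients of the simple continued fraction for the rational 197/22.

[8; 1, 21]

Run the Euclidean algorithm on 197 and 22; the successive quotients are the partial quotients a_0, a_1, ... (each step inverts the fractional part left over by the previous one):
  197 = 8*22 + 21, so a_0 = 8.
  22 = 1*21 + 1, so a_1 = 1.
  21 = 21*1 + 0, so a_2 = 21.
The remainder reaches 0 after 3 divisions, so the expansion has 3 partial quotients, read off in order.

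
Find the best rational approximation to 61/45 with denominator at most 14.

19/14

Expand x = 61/45 as a continued fraction with the Euclidean algorithm:
  61 = 1*45 + 16, so a_0 = 1.
  45 = 2*16 + 13, so a_1 = 2.
  16 = 1*13 + 3, so a_2 = 1.
  13 = 4*3 + 1, so a_3 = 4.
  3 = 3*1 + 0, so a_4 = 3.
so x = [1; 2, 1, 4, 3].
Convergents (p_i = a_i*p_{i-1} + p_{i-2}, q_i = a_i*q_{i-1} + q_{i-2} with p_{-2}=0, p_{-1}=1, q_{-2}=1, q_{-1}=0), until the denominator exceeds 14:
  i=0: a_0=1, p_0 = 1*1 + 0 = 1, q_0 = 1*0 + 1 = 1.
  i=1: a_1=2, p_1 = 2*1 + 1 = 3, q_1 = 2*1 + 0 = 2.
  i=2: a_2=1, p_2 = 1*3 + 1 = 4, q_2 = 1*2 + 1 = 3.
  i=3: a_3=4, p_3 = 4*4 + 3 = 19, q_3 = 4*3 + 2 = 14.
  i=4: a_4=3, p_4 = 3*19 + 4 = 61, q_4 = 3*14 + 3 = 45.
q_4 = 45 > 14, so the last convergent with denominator <= 14 is p_3/q_3 = 19/14.
The closest fraction with denominator <= 14 is either p_3/q_3 or the intermediate fraction (k*p_3 + p_2)/(k*q_3 + q_2) with the largest k >= 1 whose denominator stays <= 14; these approach x as k grows, and every other convergent or intermediate fraction in range is farther away.
Largest k: floor((14 - q_2)/q_3) = floor((14 - 3)/14) = 0.
Since k = 0, no intermediate fraction beyond p_3/q_3 has denominator <= 14, so the convergent 19/14 is the closest (its error is |61*14 - 19*45|/(45*14) = 1/630).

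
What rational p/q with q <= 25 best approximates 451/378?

Expand x = 451/378 as a continued fraction with the Euclidean algorithm:
  451 = 1*378 + 73, so a_0 = 1.
  378 = 5*73 + 13, so a_1 = 5.
  73 = 5*13 + 8, so a_2 = 5.
  13 = 1*8 + 5, so a_3 = 1.
  8 = 1*5 + 3, so a_4 = 1.
  5 = 1*3 + 2, so a_5 = 1.
  3 = 1*2 + 1, so a_6 = 1.
  2 = 2*1 + 0, so a_7 = 2.
so x = [1; 5, 5, 1, 1, 1, 1, 2].
Convergents (p_i = a_i*p_{i-1} + p_{i-2}, q_i = a_i*q_{i-1} + q_{i-2} with p_{-2}=0, p_{-1}=1, q_{-2}=1, q_{-1}=0), until the denominator exceeds 25:
  i=0: a_0=1, p_0 = 1*1 + 0 = 1, q_0 = 1*0 + 1 = 1.
  i=1: a_1=5, p_1 = 5*1 + 1 = 6, q_1 = 5*1 + 0 = 5.
  i=2: a_2=5, p_2 = 5*6 + 1 = 31, q_2 = 5*5 + 1 = 26.
q_2 = 26 > 25, so the last convergent with denominator <= 25 is p_1/q_1 = 6/5.
The closest fraction with denominator <= 25 is either p_1/q_1 or the intermediate fraction (k*p_1 + p_0)/(k*q_1 + q_0) with the largest k >= 1 whose denominator stays <= 25; these approach x as k grows, and every other convergent or intermediate fraction in range is farther away.
Largest k: floor((25 - q_0)/q_1) = floor((25 - 1)/5) = 4.
That gives (4*6 + 1)/(4*5 + 1) = 25/21.
Compare the errors: |x - 6/5| = |451*5 - 6*378|/(378*5) = 13/1890, and |x - 25/21| = |451*21 - 25*378|/(378*21) = 21/7938.
Cross-multiplying, 21*1890 = 39690 < 103194 = 13*7938, so 21/7938 is smaller: the intermediate fraction 25/21 is closer to x than 6/5.

25/21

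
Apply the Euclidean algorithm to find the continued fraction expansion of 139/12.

[11; 1, 1, 2, 2]

Run the Euclidean algorithm on 139 and 12; the successive quotients are the partial quotients a_0, a_1, ... (each step inverts the fractional part left over by the previous one):
  139 = 11*12 + 7, so a_0 = 11.
  12 = 1*7 + 5, so a_1 = 1.
  7 = 1*5 + 2, so a_2 = 1.
  5 = 2*2 + 1, so a_3 = 2.
  2 = 2*1 + 0, so a_4 = 2.
The remainder reaches 0 after 5 divisions, so the expansion has 5 partial quotients, read off in order.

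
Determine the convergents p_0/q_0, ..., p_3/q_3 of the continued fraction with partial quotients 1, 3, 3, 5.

Using the convergent recurrence p_i = a_i*p_{i-1} + p_{i-2}, q_i = a_i*q_{i-1} + q_{i-2} with p_{-2}=0, p_{-1}=1, q_{-2}=1, q_{-1}=0:
  i=0: a_0=1, p_0 = 1*1 + 0 = 1, q_0 = 1*0 + 1 = 1.
  i=1: a_1=3, p_1 = 3*1 + 1 = 4, q_1 = 3*1 + 0 = 3.
  i=2: a_2=3, p_2 = 3*4 + 1 = 13, q_2 = 3*3 + 1 = 10.
  i=3: a_3=5, p_3 = 5*13 + 4 = 69, q_3 = 5*10 + 3 = 53.

1/1, 4/3, 13/10, 69/53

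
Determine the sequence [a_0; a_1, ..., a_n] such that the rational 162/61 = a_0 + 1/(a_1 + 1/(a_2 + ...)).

Run the Euclidean algorithm on 162 and 61; the successive quotients are the partial quotients a_0, a_1, ... (each step inverts the fractional part left over by the previous one):
  162 = 2*61 + 40, so a_0 = 2.
  61 = 1*40 + 21, so a_1 = 1.
  40 = 1*21 + 19, so a_2 = 1.
  21 = 1*19 + 2, so a_3 = 1.
  19 = 9*2 + 1, so a_4 = 9.
  2 = 2*1 + 0, so a_5 = 2.
The remainder reaches 0 after 6 divisions, so the expansion has 6 partial quotients, read off in order.

[2; 1, 1, 1, 9, 2]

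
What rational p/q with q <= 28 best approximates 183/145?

24/19

Expand x = 183/145 as a continued fraction with the Euclidean algorithm:
  183 = 1*145 + 38, so a_0 = 1.
  145 = 3*38 + 31, so a_1 = 3.
  38 = 1*31 + 7, so a_2 = 1.
  31 = 4*7 + 3, so a_3 = 4.
  7 = 2*3 + 1, so a_4 = 2.
  3 = 3*1 + 0, so a_5 = 3.
so x = [1; 3, 1, 4, 2, 3].
Convergents (p_i = a_i*p_{i-1} + p_{i-2}, q_i = a_i*q_{i-1} + q_{i-2} with p_{-2}=0, p_{-1}=1, q_{-2}=1, q_{-1}=0), until the denominator exceeds 28:
  i=0: a_0=1, p_0 = 1*1 + 0 = 1, q_0 = 1*0 + 1 = 1.
  i=1: a_1=3, p_1 = 3*1 + 1 = 4, q_1 = 3*1 + 0 = 3.
  i=2: a_2=1, p_2 = 1*4 + 1 = 5, q_2 = 1*3 + 1 = 4.
  i=3: a_3=4, p_3 = 4*5 + 4 = 24, q_3 = 4*4 + 3 = 19.
  i=4: a_4=2, p_4 = 2*24 + 5 = 53, q_4 = 2*19 + 4 = 42.
q_4 = 42 > 28, so the last convergent with denominator <= 28 is p_3/q_3 = 24/19.
The closest fraction with denominator <= 28 is either p_3/q_3 or the intermediate fraction (k*p_3 + p_2)/(k*q_3 + q_2) with the largest k >= 1 whose denominator stays <= 28; these approach x as k grows, and every other convergent or intermediate fraction in range is farther away.
Largest k: floor((28 - q_2)/q_3) = floor((28 - 4)/19) = 1.
That gives (1*24 + 5)/(1*19 + 4) = 29/23.
Compare the errors: |x - 24/19| = |183*19 - 24*145|/(145*19) = 3/2755, and |x - 29/23| = |183*23 - 29*145|/(145*23) = 4/3335.
Cross-multiplying, 3*3335 = 10005 < 11020 = 4*2755, so 3/2755 is smaller: the convergent 24/19 is closer to x than 29/23.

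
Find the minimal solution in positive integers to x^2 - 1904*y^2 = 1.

First expand sqrt(1904) as a continued fraction. With x_i = (sqrt(1904) + m_i)/d_i and (m_0, d_0) = (0, 1): a_0 = floor(sqrt(1904)) = 43, since 43^2 = 1849 <= 1904 < 1936 = 44^2.
Iterate m_{i+1} = d_i*a_i - m_i, d_{i+1} = (1904 - m_{i+1}^2)/d_i, a_{i+1} = floor((a_0 + m_{i+1})/d_{i+1}):
  m_1 = 1*43 - 0 = 43, d_1 = (1904 - 43^2)/1 = 55/1 = 55, a_1 = floor((43 + 43)/55) = 1.
  m_2 = 55*1 - 43 = 12, d_2 = (1904 - 12^2)/55 = 1760/55 = 32, a_2 = floor((43 + 12)/32) = 1.
  m_3 = 32*1 - 12 = 20, d_3 = (1904 - 20^2)/32 = 1504/32 = 47, a_3 = floor((43 + 20)/47) = 1.
  m_4 = 47*1 - 20 = 27, d_4 = (1904 - 27^2)/47 = 1175/47 = 25, a_4 = floor((43 + 27)/25) = 2.
  m_5 = 25*2 - 27 = 23, d_5 = (1904 - 23^2)/25 = 1375/25 = 55, a_5 = floor((43 + 23)/55) = 1.
  m_6 = 55*1 - 23 = 32, d_6 = (1904 - 32^2)/55 = 880/55 = 16, a_6 = floor((43 + 32)/16) = 4.
  m_7 = 16*4 - 32 = 32, d_7 = (1904 - 32^2)/16 = 880/16 = 55, a_7 = floor((43 + 32)/55) = 1.
  m_8 = 55*1 - 32 = 23, d_8 = (1904 - 23^2)/55 = 1375/55 = 25, a_8 = floor((43 + 23)/25) = 2.
  m_9 = 25*2 - 23 = 27, d_9 = (1904 - 27^2)/25 = 1175/25 = 47, a_9 = floor((43 + 27)/47) = 1.
  m_10 = 47*1 - 27 = 20, d_10 = (1904 - 20^2)/47 = 1504/47 = 32, a_10 = floor((43 + 20)/32) = 1.
  m_11 = 32*1 - 20 = 12, d_11 = (1904 - 12^2)/32 = 1760/32 = 55, a_11 = floor((43 + 12)/55) = 1.
  m_12 = 55*1 - 12 = 43, d_12 = (1904 - 43^2)/55 = 55/55 = 1, a_12 = floor((43 + 43)/1) = 86.
  m_13 = 1*86 - 43 = 43, d_13 = (1904 - 43^2)/1 = 55/1 = 55: (m_13, d_13) = (m_1, d_1) = (43, 55), so from here the quotients repeat a_1, ..., a_12; the period length is 12.
So sqrt(1904) = [43; (1, 1, 1, 2, 1, 4, 1, 2, 1, 1, 1, 86)] with period length k = 12.
k is even, so the fundamental solution of x^2 - 1904y^2 = 1 is (p_{k-1}, q_{k-1}) = (p_11, q_11); compute convergents through index 11.
Convergents (p_i = a_i*p_{i-1} + p_{i-2}, q_i = a_i*q_{i-1} + q_{i-2} with p_{-2}=0, p_{-1}=1, q_{-2}=1, q_{-1}=0):
  i=0: a_0=43, p_0 = 43*1 + 0 = 43, q_0 = 43*0 + 1 = 1.
  i=1: a_1=1, p_1 = 1*43 + 1 = 44, q_1 = 1*1 + 0 = 1.
  i=2: a_2=1, p_2 = 1*44 + 43 = 87, q_2 = 1*1 + 1 = 2.
  i=3: a_3=1, p_3 = 1*87 + 44 = 131, q_3 = 1*2 + 1 = 3.
  i=4: a_4=2, p_4 = 2*131 + 87 = 349, q_4 = 2*3 + 2 = 8.
  i=5: a_5=1, p_5 = 1*349 + 131 = 480, q_5 = 1*8 + 3 = 11.
  i=6: a_6=4, p_6 = 4*480 + 349 = 2269, q_6 = 4*11 + 8 = 52.
  i=7: a_7=1, p_7 = 1*2269 + 480 = 2749, q_7 = 1*52 + 11 = 63.
  i=8: a_8=2, p_8 = 2*2749 + 2269 = 7767, q_8 = 2*63 + 52 = 178.
  i=9: a_9=1, p_9 = 1*7767 + 2749 = 10516, q_9 = 1*178 + 63 = 241.
  i=10: a_10=1, p_10 = 1*10516 + 7767 = 18283, q_10 = 1*241 + 178 = 419.
  i=11: a_11=1, p_11 = 1*18283 + 10516 = 28799, q_11 = 1*419 + 241 = 660.
Check: 28799^2 - 1904*660^2 = 829382401 - 829382400 = 1, so (x, y) = (28799, 660) solves the equation, and by the theorem it is the least positive solution.

(x, y) = (28799, 660)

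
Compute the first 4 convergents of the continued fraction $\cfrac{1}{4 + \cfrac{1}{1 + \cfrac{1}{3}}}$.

Using the convergent recurrence p_i = a_i*p_{i-1} + p_{i-2}, q_i = a_i*q_{i-1} + q_{i-2} with p_{-2}=0, p_{-1}=1, q_{-2}=1, q_{-1}=0:
  i=0: a_0=0, p_0 = 0*1 + 0 = 0, q_0 = 0*0 + 1 = 1.
  i=1: a_1=4, p_1 = 4*0 + 1 = 1, q_1 = 4*1 + 0 = 4.
  i=2: a_2=1, p_2 = 1*1 + 0 = 1, q_2 = 1*4 + 1 = 5.
  i=3: a_3=3, p_3 = 3*1 + 1 = 4, q_3 = 3*5 + 4 = 19.

0/1, 1/4, 1/5, 4/19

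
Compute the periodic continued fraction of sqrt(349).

Write x_i = (sqrt(349) + m_i)/d_i with (m_0, d_0) = (0, 1). a_0 = floor(sqrt(349)) = 18, since 18^2 = 324 <= 349 < 361 = 19^2.
Iterate m_{i+1} = d_i*a_i - m_i, d_{i+1} = (349 - m_{i+1}^2)/d_i, a_{i+1} = floor((a_0 + m_{i+1})/d_{i+1}):
  m_1 = 1*18 - 0 = 18, d_1 = (349 - 18^2)/1 = 25/1 = 25, a_1 = floor((18 + 18)/25) = 1.
  m_2 = 25*1 - 18 = 7, d_2 = (349 - 7^2)/25 = 300/25 = 12, a_2 = floor((18 + 7)/12) = 2.
  m_3 = 12*2 - 7 = 17, d_3 = (349 - 17^2)/12 = 60/12 = 5, a_3 = floor((18 + 17)/5) = 7.
  m_4 = 5*7 - 17 = 18, d_4 = (349 - 18^2)/5 = 25/5 = 5, a_4 = floor((18 + 18)/5) = 7.
  m_5 = 5*7 - 18 = 17, d_5 = (349 - 17^2)/5 = 60/5 = 12, a_5 = floor((18 + 17)/12) = 2.
  m_6 = 12*2 - 17 = 7, d_6 = (349 - 7^2)/12 = 300/12 = 25, a_6 = floor((18 + 7)/25) = 1.
  m_7 = 25*1 - 7 = 18, d_7 = (349 - 18^2)/25 = 25/25 = 1, a_7 = floor((18 + 18)/1) = 36.
  m_8 = 1*36 - 18 = 18, d_8 = (349 - 18^2)/1 = 25/1 = 25: (m_8, d_8) = (m_1, d_1) = (18, 25), so from here the quotients repeat a_1, ..., a_7; the period length is 7.
Hence the expansion of sqrt(349) is a_0 = 18 followed by the repeating block 1, 2, 7, 7, 2, 1, 36 (period 7).

[18; (1, 2, 7, 7, 2, 1, 36)]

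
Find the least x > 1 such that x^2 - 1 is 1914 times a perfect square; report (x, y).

First expand sqrt(1914) as a continued fraction. With x_i = (sqrt(1914) + m_i)/d_i and (m_0, d_0) = (0, 1): a_0 = floor(sqrt(1914)) = 43, since 43^2 = 1849 <= 1914 < 1936 = 44^2.
Iterate m_{i+1} = d_i*a_i - m_i, d_{i+1} = (1914 - m_{i+1}^2)/d_i, a_{i+1} = floor((a_0 + m_{i+1})/d_{i+1}):
  m_1 = 1*43 - 0 = 43, d_1 = (1914 - 43^2)/1 = 65/1 = 65, a_1 = floor((43 + 43)/65) = 1.
  m_2 = 65*1 - 43 = 22, d_2 = (1914 - 22^2)/65 = 1430/65 = 22, a_2 = floor((43 + 22)/22) = 2.
  m_3 = 22*2 - 22 = 22, d_3 = (1914 - 22^2)/22 = 1430/22 = 65, a_3 = floor((43 + 22)/65) = 1.
  m_4 = 65*1 - 22 = 43, d_4 = (1914 - 43^2)/65 = 65/65 = 1, a_4 = floor((43 + 43)/1) = 86.
  m_5 = 1*86 - 43 = 43, d_5 = (1914 - 43^2)/1 = 65/1 = 65: (m_5, d_5) = (m_1, d_1) = (43, 65), so from here the quotients repeat a_1, ..., a_4; the period length is 4.
So sqrt(1914) = [43; (1, 2, 1, 86)] with period length k = 4.
k is even, so the fundamental solution of x^2 - 1914y^2 = 1 is (p_{k-1}, q_{k-1}) = (p_3, q_3); compute convergents through index 3.
Convergents (p_i = a_i*p_{i-1} + p_{i-2}, q_i = a_i*q_{i-1} + q_{i-2} with p_{-2}=0, p_{-1}=1, q_{-2}=1, q_{-1}=0):
  i=0: a_0=43, p_0 = 43*1 + 0 = 43, q_0 = 43*0 + 1 = 1.
  i=1: a_1=1, p_1 = 1*43 + 1 = 44, q_1 = 1*1 + 0 = 1.
  i=2: a_2=2, p_2 = 2*44 + 43 = 131, q_2 = 2*1 + 1 = 3.
  i=3: a_3=1, p_3 = 1*131 + 44 = 175, q_3 = 1*3 + 1 = 4.
Check: 175^2 - 1914*4^2 = 30625 - 30624 = 1, so (x, y) = (175, 4) solves the equation, and by the theorem it is the least positive solution.

(x, y) = (175, 4)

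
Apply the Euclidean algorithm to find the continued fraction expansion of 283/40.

Run the Euclidean algorithm on 283 and 40; the successive quotients are the partial quotients a_0, a_1, ... (each step inverts the fractional part left over by the previous one):
  283 = 7*40 + 3, so a_0 = 7.
  40 = 13*3 + 1, so a_1 = 13.
  3 = 3*1 + 0, so a_2 = 3.
The remainder reaches 0 after 3 divisions, so the expansion has 3 partial quotients, read off in order.

[7; 13, 3]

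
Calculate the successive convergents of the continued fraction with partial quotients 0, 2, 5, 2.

0/1, 1/2, 5/11, 11/24

Using the convergent recurrence p_i = a_i*p_{i-1} + p_{i-2}, q_i = a_i*q_{i-1} + q_{i-2} with p_{-2}=0, p_{-1}=1, q_{-2}=1, q_{-1}=0:
  i=0: a_0=0, p_0 = 0*1 + 0 = 0, q_0 = 0*0 + 1 = 1.
  i=1: a_1=2, p_1 = 2*0 + 1 = 1, q_1 = 2*1 + 0 = 2.
  i=2: a_2=5, p_2 = 5*1 + 0 = 5, q_2 = 5*2 + 1 = 11.
  i=3: a_3=2, p_3 = 2*5 + 1 = 11, q_3 = 2*11 + 2 = 24.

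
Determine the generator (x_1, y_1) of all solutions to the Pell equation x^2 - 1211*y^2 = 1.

First expand sqrt(1211) as a continued fraction. With x_i = (sqrt(1211) + m_i)/d_i and (m_0, d_0) = (0, 1): a_0 = floor(sqrt(1211)) = 34, since 34^2 = 1156 <= 1211 < 1225 = 35^2.
Iterate m_{i+1} = d_i*a_i - m_i, d_{i+1} = (1211 - m_{i+1}^2)/d_i, a_{i+1} = floor((a_0 + m_{i+1})/d_{i+1}):
  m_1 = 1*34 - 0 = 34, d_1 = (1211 - 34^2)/1 = 55/1 = 55, a_1 = floor((34 + 34)/55) = 1.
  m_2 = 55*1 - 34 = 21, d_2 = (1211 - 21^2)/55 = 770/55 = 14, a_2 = floor((34 + 21)/14) = 3.
  m_3 = 14*3 - 21 = 21, d_3 = (1211 - 21^2)/14 = 770/14 = 55, a_3 = floor((34 + 21)/55) = 1.
  m_4 = 55*1 - 21 = 34, d_4 = (1211 - 34^2)/55 = 55/55 = 1, a_4 = floor((34 + 34)/1) = 68.
  m_5 = 1*68 - 34 = 34, d_5 = (1211 - 34^2)/1 = 55/1 = 55: (m_5, d_5) = (m_1, d_1) = (34, 55), so from here the quotients repeat a_1, ..., a_4; the period length is 4.
So sqrt(1211) = [34; (1, 3, 1, 68)] with period length k = 4.
k is even, so the fundamental solution of x^2 - 1211y^2 = 1 is (p_{k-1}, q_{k-1}) = (p_3, q_3); compute convergents through index 3.
Convergents (p_i = a_i*p_{i-1} + p_{i-2}, q_i = a_i*q_{i-1} + q_{i-2} with p_{-2}=0, p_{-1}=1, q_{-2}=1, q_{-1}=0):
  i=0: a_0=34, p_0 = 34*1 + 0 = 34, q_0 = 34*0 + 1 = 1.
  i=1: a_1=1, p_1 = 1*34 + 1 = 35, q_1 = 1*1 + 0 = 1.
  i=2: a_2=3, p_2 = 3*35 + 34 = 139, q_2 = 3*1 + 1 = 4.
  i=3: a_3=1, p_3 = 1*139 + 35 = 174, q_3 = 1*4 + 1 = 5.
Check: 174^2 - 1211*5^2 = 30276 - 30275 = 1, so (x, y) = (174, 5) solves the equation, and by the theorem it is the least positive solution.

(x, y) = (174, 5)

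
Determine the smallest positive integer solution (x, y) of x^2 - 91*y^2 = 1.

(x, y) = (1574, 165)

First expand sqrt(91) as a continued fraction. With x_i = (sqrt(91) + m_i)/d_i and (m_0, d_0) = (0, 1): a_0 = floor(sqrt(91)) = 9, since 9^2 = 81 <= 91 < 100 = 10^2.
Iterate m_{i+1} = d_i*a_i - m_i, d_{i+1} = (91 - m_{i+1}^2)/d_i, a_{i+1} = floor((a_0 + m_{i+1})/d_{i+1}):
  m_1 = 1*9 - 0 = 9, d_1 = (91 - 9^2)/1 = 10/1 = 10, a_1 = floor((9 + 9)/10) = 1.
  m_2 = 10*1 - 9 = 1, d_2 = (91 - 1^2)/10 = 90/10 = 9, a_2 = floor((9 + 1)/9) = 1.
  m_3 = 9*1 - 1 = 8, d_3 = (91 - 8^2)/9 = 27/9 = 3, a_3 = floor((9 + 8)/3) = 5.
  m_4 = 3*5 - 8 = 7, d_4 = (91 - 7^2)/3 = 42/3 = 14, a_4 = floor((9 + 7)/14) = 1.
  m_5 = 14*1 - 7 = 7, d_5 = (91 - 7^2)/14 = 42/14 = 3, a_5 = floor((9 + 7)/3) = 5.
  m_6 = 3*5 - 7 = 8, d_6 = (91 - 8^2)/3 = 27/3 = 9, a_6 = floor((9 + 8)/9) = 1.
  m_7 = 9*1 - 8 = 1, d_7 = (91 - 1^2)/9 = 90/9 = 10, a_7 = floor((9 + 1)/10) = 1.
  m_8 = 10*1 - 1 = 9, d_8 = (91 - 9^2)/10 = 10/10 = 1, a_8 = floor((9 + 9)/1) = 18.
  m_9 = 1*18 - 9 = 9, d_9 = (91 - 9^2)/1 = 10/1 = 10: (m_9, d_9) = (m_1, d_1) = (9, 10), so from here the quotients repeat a_1, ..., a_8; the period length is 8.
So sqrt(91) = [9; (1, 1, 5, 1, 5, 1, 1, 18)] with period length k = 8.
k is even, so the fundamental solution of x^2 - 91y^2 = 1 is (p_{k-1}, q_{k-1}) = (p_7, q_7); compute convergents through index 7.
Convergents (p_i = a_i*p_{i-1} + p_{i-2}, q_i = a_i*q_{i-1} + q_{i-2} with p_{-2}=0, p_{-1}=1, q_{-2}=1, q_{-1}=0):
  i=0: a_0=9, p_0 = 9*1 + 0 = 9, q_0 = 9*0 + 1 = 1.
  i=1: a_1=1, p_1 = 1*9 + 1 = 10, q_1 = 1*1 + 0 = 1.
  i=2: a_2=1, p_2 = 1*10 + 9 = 19, q_2 = 1*1 + 1 = 2.
  i=3: a_3=5, p_3 = 5*19 + 10 = 105, q_3 = 5*2 + 1 = 11.
  i=4: a_4=1, p_4 = 1*105 + 19 = 124, q_4 = 1*11 + 2 = 13.
  i=5: a_5=5, p_5 = 5*124 + 105 = 725, q_5 = 5*13 + 11 = 76.
  i=6: a_6=1, p_6 = 1*725 + 124 = 849, q_6 = 1*76 + 13 = 89.
  i=7: a_7=1, p_7 = 1*849 + 725 = 1574, q_7 = 1*89 + 76 = 165.
Check: 1574^2 - 91*165^2 = 2477476 - 2477475 = 1, so (x, y) = (1574, 165) solves the equation, and by the theorem it is the least positive solution.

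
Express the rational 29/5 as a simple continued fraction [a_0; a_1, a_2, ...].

Run the Euclidean algorithm on 29 and 5; the successive quotients are the partial quotients a_0, a_1, ... (each step inverts the fractional part left over by the previous one):
  29 = 5*5 + 4, so a_0 = 5.
  5 = 1*4 + 1, so a_1 = 1.
  4 = 4*1 + 0, so a_2 = 4.
The remainder reaches 0 after 3 divisions, so the expansion has 3 partial quotients, read off in order.

[5; 1, 4]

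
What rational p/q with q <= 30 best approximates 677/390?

Expand x = 677/390 as a continued fraction with the Euclidean algorithm:
  677 = 1*390 + 287, so a_0 = 1.
  390 = 1*287 + 103, so a_1 = 1.
  287 = 2*103 + 81, so a_2 = 2.
  103 = 1*81 + 22, so a_3 = 1.
  81 = 3*22 + 15, so a_4 = 3.
  22 = 1*15 + 7, so a_5 = 1.
  15 = 2*7 + 1, so a_6 = 2.
  7 = 7*1 + 0, so a_7 = 7.
so x = [1; 1, 2, 1, 3, 1, 2, 7].
Convergents (p_i = a_i*p_{i-1} + p_{i-2}, q_i = a_i*q_{i-1} + q_{i-2} with p_{-2}=0, p_{-1}=1, q_{-2}=1, q_{-1}=0), until the denominator exceeds 30:
  i=0: a_0=1, p_0 = 1*1 + 0 = 1, q_0 = 1*0 + 1 = 1.
  i=1: a_1=1, p_1 = 1*1 + 1 = 2, q_1 = 1*1 + 0 = 1.
  i=2: a_2=2, p_2 = 2*2 + 1 = 5, q_2 = 2*1 + 1 = 3.
  i=3: a_3=1, p_3 = 1*5 + 2 = 7, q_3 = 1*3 + 1 = 4.
  i=4: a_4=3, p_4 = 3*7 + 5 = 26, q_4 = 3*4 + 3 = 15.
  i=5: a_5=1, p_5 = 1*26 + 7 = 33, q_5 = 1*15 + 4 = 19.
  i=6: a_6=2, p_6 = 2*33 + 26 = 92, q_6 = 2*19 + 15 = 53.
q_6 = 53 > 30, so the last convergent with denominator <= 30 is p_5/q_5 = 33/19.
The closest fraction with denominator <= 30 is either p_5/q_5 or the intermediate fraction (k*p_5 + p_4)/(k*q_5 + q_4) with the largest k >= 1 whose denominator stays <= 30; these approach x as k grows, and every other convergent or intermediate fraction in range is farther away.
Largest k: floor((30 - q_4)/q_5) = floor((30 - 15)/19) = 0.
Since k = 0, no intermediate fraction beyond p_5/q_5 has denominator <= 30, so the convergent 33/19 is the closest (its error is |677*19 - 33*390|/(390*19) = 7/7410).

33/19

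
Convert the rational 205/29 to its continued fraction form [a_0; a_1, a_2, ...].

[7; 14, 2]

Run the Euclidean algorithm on 205 and 29; the successive quotients are the partial quotients a_0, a_1, ... (each step inverts the fractional part left over by the previous one):
  205 = 7*29 + 2, so a_0 = 7.
  29 = 14*2 + 1, so a_1 = 14.
  2 = 2*1 + 0, so a_2 = 2.
The remainder reaches 0 after 3 divisions, so the expansion has 3 partial quotients, read off in order.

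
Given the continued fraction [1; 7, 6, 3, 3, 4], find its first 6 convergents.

Using the convergent recurrence p_i = a_i*p_{i-1} + p_{i-2}, q_i = a_i*q_{i-1} + q_{i-2} with p_{-2}=0, p_{-1}=1, q_{-2}=1, q_{-1}=0:
  i=0: a_0=1, p_0 = 1*1 + 0 = 1, q_0 = 1*0 + 1 = 1.
  i=1: a_1=7, p_1 = 7*1 + 1 = 8, q_1 = 7*1 + 0 = 7.
  i=2: a_2=6, p_2 = 6*8 + 1 = 49, q_2 = 6*7 + 1 = 43.
  i=3: a_3=3, p_3 = 3*49 + 8 = 155, q_3 = 3*43 + 7 = 136.
  i=4: a_4=3, p_4 = 3*155 + 49 = 514, q_4 = 3*136 + 43 = 451.
  i=5: a_5=4, p_5 = 4*514 + 155 = 2211, q_5 = 4*451 + 136 = 1940.

1/1, 8/7, 49/43, 155/136, 514/451, 2211/1940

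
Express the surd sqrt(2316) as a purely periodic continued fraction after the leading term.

[48; (8, 96)]

Write x_i = (sqrt(2316) + m_i)/d_i with (m_0, d_0) = (0, 1). a_0 = floor(sqrt(2316)) = 48, since 48^2 = 2304 <= 2316 < 2401 = 49^2.
Iterate m_{i+1} = d_i*a_i - m_i, d_{i+1} = (2316 - m_{i+1}^2)/d_i, a_{i+1} = floor((a_0 + m_{i+1})/d_{i+1}):
  m_1 = 1*48 - 0 = 48, d_1 = (2316 - 48^2)/1 = 12/1 = 12, a_1 = floor((48 + 48)/12) = 8.
  m_2 = 12*8 - 48 = 48, d_2 = (2316 - 48^2)/12 = 12/12 = 1, a_2 = floor((48 + 48)/1) = 96.
  m_3 = 1*96 - 48 = 48, d_3 = (2316 - 48^2)/1 = 12/1 = 12: (m_3, d_3) = (m_1, d_1) = (48, 12), so from here the quotients repeat a_1, a_2; the period length is 2.
Hence the expansion of sqrt(2316) is a_0 = 48 followed by the repeating block 8, 96 (period 2).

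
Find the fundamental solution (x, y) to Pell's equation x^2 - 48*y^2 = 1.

First expand sqrt(48) as a continued fraction. With x_i = (sqrt(48) + m_i)/d_i and (m_0, d_0) = (0, 1): a_0 = floor(sqrt(48)) = 6, since 6^2 = 36 <= 48 < 49 = 7^2.
Iterate m_{i+1} = d_i*a_i - m_i, d_{i+1} = (48 - m_{i+1}^2)/d_i, a_{i+1} = floor((a_0 + m_{i+1})/d_{i+1}):
  m_1 = 1*6 - 0 = 6, d_1 = (48 - 6^2)/1 = 12/1 = 12, a_1 = floor((6 + 6)/12) = 1.
  m_2 = 12*1 - 6 = 6, d_2 = (48 - 6^2)/12 = 12/12 = 1, a_2 = floor((6 + 6)/1) = 12.
  m_3 = 1*12 - 6 = 6, d_3 = (48 - 6^2)/1 = 12/1 = 12: (m_3, d_3) = (m_1, d_1) = (6, 12), so from here the quotients repeat a_1, a_2; the period length is 2.
So sqrt(48) = [6; (1, 12)] with period length k = 2.
k is even, so the fundamental solution of x^2 - 48y^2 = 1 is (p_{k-1}, q_{k-1}) = (p_1, q_1); compute convergents through index 1.
Convergents (p_i = a_i*p_{i-1} + p_{i-2}, q_i = a_i*q_{i-1} + q_{i-2} with p_{-2}=0, p_{-1}=1, q_{-2}=1, q_{-1}=0):
  i=0: a_0=6, p_0 = 6*1 + 0 = 6, q_0 = 6*0 + 1 = 1.
  i=1: a_1=1, p_1 = 1*6 + 1 = 7, q_1 = 1*1 + 0 = 1.
Check: 7^2 - 48*1^2 = 49 - 48 = 1, so (x, y) = (7, 1) solves the equation, and by the theorem it is the least positive solution.

(x, y) = (7, 1)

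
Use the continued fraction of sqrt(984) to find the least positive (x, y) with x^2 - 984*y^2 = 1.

First expand sqrt(984) as a continued fraction. With x_i = (sqrt(984) + m_i)/d_i and (m_0, d_0) = (0, 1): a_0 = floor(sqrt(984)) = 31, since 31^2 = 961 <= 984 < 1024 = 32^2.
Iterate m_{i+1} = d_i*a_i - m_i, d_{i+1} = (984 - m_{i+1}^2)/d_i, a_{i+1} = floor((a_0 + m_{i+1})/d_{i+1}):
  m_1 = 1*31 - 0 = 31, d_1 = (984 - 31^2)/1 = 23/1 = 23, a_1 = floor((31 + 31)/23) = 2.
  m_2 = 23*2 - 31 = 15, d_2 = (984 - 15^2)/23 = 759/23 = 33, a_2 = floor((31 + 15)/33) = 1.
  m_3 = 33*1 - 15 = 18, d_3 = (984 - 18^2)/33 = 660/33 = 20, a_3 = floor((31 + 18)/20) = 2.
  m_4 = 20*2 - 18 = 22, d_4 = (984 - 22^2)/20 = 500/20 = 25, a_4 = floor((31 + 22)/25) = 2.
  m_5 = 25*2 - 22 = 28, d_5 = (984 - 28^2)/25 = 200/25 = 8, a_5 = floor((31 + 28)/8) = 7.
  m_6 = 8*7 - 28 = 28, d_6 = (984 - 28^2)/8 = 200/8 = 25, a_6 = floor((31 + 28)/25) = 2.
  m_7 = 25*2 - 28 = 22, d_7 = (984 - 22^2)/25 = 500/25 = 20, a_7 = floor((31 + 22)/20) = 2.
  m_8 = 20*2 - 22 = 18, d_8 = (984 - 18^2)/20 = 660/20 = 33, a_8 = floor((31 + 18)/33) = 1.
  m_9 = 33*1 - 18 = 15, d_9 = (984 - 15^2)/33 = 759/33 = 23, a_9 = floor((31 + 15)/23) = 2.
  m_10 = 23*2 - 15 = 31, d_10 = (984 - 31^2)/23 = 23/23 = 1, a_10 = floor((31 + 31)/1) = 62.
  m_11 = 1*62 - 31 = 31, d_11 = (984 - 31^2)/1 = 23/1 = 23: (m_11, d_11) = (m_1, d_1) = (31, 23), so from here the quotients repeat a_1, ..., a_10; the period length is 10.
So sqrt(984) = [31; (2, 1, 2, 2, 7, 2, 2, 1, 2, 62)] with period length k = 10.
k is even, so the fundamental solution of x^2 - 984y^2 = 1 is (p_{k-1}, q_{k-1}) = (p_9, q_9); compute convergents through index 9.
Convergents (p_i = a_i*p_{i-1} + p_{i-2}, q_i = a_i*q_{i-1} + q_{i-2} with p_{-2}=0, p_{-1}=1, q_{-2}=1, q_{-1}=0):
  i=0: a_0=31, p_0 = 31*1 + 0 = 31, q_0 = 31*0 + 1 = 1.
  i=1: a_1=2, p_1 = 2*31 + 1 = 63, q_1 = 2*1 + 0 = 2.
  i=2: a_2=1, p_2 = 1*63 + 31 = 94, q_2 = 1*2 + 1 = 3.
  i=3: a_3=2, p_3 = 2*94 + 63 = 251, q_3 = 2*3 + 2 = 8.
  i=4: a_4=2, p_4 = 2*251 + 94 = 596, q_4 = 2*8 + 3 = 19.
  i=5: a_5=7, p_5 = 7*596 + 251 = 4423, q_5 = 7*19 + 8 = 141.
  i=6: a_6=2, p_6 = 2*4423 + 596 = 9442, q_6 = 2*141 + 19 = 301.
  i=7: a_7=2, p_7 = 2*9442 + 4423 = 23307, q_7 = 2*301 + 141 = 743.
  i=8: a_8=1, p_8 = 1*23307 + 9442 = 32749, q_8 = 1*743 + 301 = 1044.
  i=9: a_9=2, p_9 = 2*32749 + 23307 = 88805, q_9 = 2*1044 + 743 = 2831.
Check: 88805^2 - 984*2831^2 = 7886328025 - 7886328024 = 1, so (x, y) = (88805, 2831) solves the equation, and by the theorem it is the least positive solution.

(x, y) = (88805, 2831)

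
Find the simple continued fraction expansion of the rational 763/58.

Run the Euclidean algorithm on 763 and 58; the successive quotients are the partial quotients a_0, a_1, ... (each step inverts the fractional part left over by the previous one):
  763 = 13*58 + 9, so a_0 = 13.
  58 = 6*9 + 4, so a_1 = 6.
  9 = 2*4 + 1, so a_2 = 2.
  4 = 4*1 + 0, so a_3 = 4.
The remainder reaches 0 after 4 divisions, so the expansion has 4 partial quotients, read off in order.

[13; 6, 2, 4]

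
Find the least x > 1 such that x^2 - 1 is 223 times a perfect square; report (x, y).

First expand sqrt(223) as a continued fraction. With x_i = (sqrt(223) + m_i)/d_i and (m_0, d_0) = (0, 1): a_0 = floor(sqrt(223)) = 14, since 14^2 = 196 <= 223 < 225 = 15^2.
Iterate m_{i+1} = d_i*a_i - m_i, d_{i+1} = (223 - m_{i+1}^2)/d_i, a_{i+1} = floor((a_0 + m_{i+1})/d_{i+1}):
  m_1 = 1*14 - 0 = 14, d_1 = (223 - 14^2)/1 = 27/1 = 27, a_1 = floor((14 + 14)/27) = 1.
  m_2 = 27*1 - 14 = 13, d_2 = (223 - 13^2)/27 = 54/27 = 2, a_2 = floor((14 + 13)/2) = 13.
  m_3 = 2*13 - 13 = 13, d_3 = (223 - 13^2)/2 = 54/2 = 27, a_3 = floor((14 + 13)/27) = 1.
  m_4 = 27*1 - 13 = 14, d_4 = (223 - 14^2)/27 = 27/27 = 1, a_4 = floor((14 + 14)/1) = 28.
  m_5 = 1*28 - 14 = 14, d_5 = (223 - 14^2)/1 = 27/1 = 27: (m_5, d_5) = (m_1, d_1) = (14, 27), so from here the quotients repeat a_1, ..., a_4; the period length is 4.
So sqrt(223) = [14; (1, 13, 1, 28)] with period length k = 4.
k is even, so the fundamental solution of x^2 - 223y^2 = 1 is (p_{k-1}, q_{k-1}) = (p_3, q_3); compute convergents through index 3.
Convergents (p_i = a_i*p_{i-1} + p_{i-2}, q_i = a_i*q_{i-1} + q_{i-2} with p_{-2}=0, p_{-1}=1, q_{-2}=1, q_{-1}=0):
  i=0: a_0=14, p_0 = 14*1 + 0 = 14, q_0 = 14*0 + 1 = 1.
  i=1: a_1=1, p_1 = 1*14 + 1 = 15, q_1 = 1*1 + 0 = 1.
  i=2: a_2=13, p_2 = 13*15 + 14 = 209, q_2 = 13*1 + 1 = 14.
  i=3: a_3=1, p_3 = 1*209 + 15 = 224, q_3 = 1*14 + 1 = 15.
Check: 224^2 - 223*15^2 = 50176 - 50175 = 1, so (x, y) = (224, 15) solves the equation, and by the theorem it is the least positive solution.

(x, y) = (224, 15)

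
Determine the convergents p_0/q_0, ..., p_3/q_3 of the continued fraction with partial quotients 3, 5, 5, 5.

3/1, 16/5, 83/26, 431/135

Using the convergent recurrence p_i = a_i*p_{i-1} + p_{i-2}, q_i = a_i*q_{i-1} + q_{i-2} with p_{-2}=0, p_{-1}=1, q_{-2}=1, q_{-1}=0:
  i=0: a_0=3, p_0 = 3*1 + 0 = 3, q_0 = 3*0 + 1 = 1.
  i=1: a_1=5, p_1 = 5*3 + 1 = 16, q_1 = 5*1 + 0 = 5.
  i=2: a_2=5, p_2 = 5*16 + 3 = 83, q_2 = 5*5 + 1 = 26.
  i=3: a_3=5, p_3 = 5*83 + 16 = 431, q_3 = 5*26 + 5 = 135.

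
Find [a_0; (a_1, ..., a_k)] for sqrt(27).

[5; (5, 10)]

Write x_i = (sqrt(27) + m_i)/d_i with (m_0, d_0) = (0, 1). a_0 = floor(sqrt(27)) = 5, since 5^2 = 25 <= 27 < 36 = 6^2.
Iterate m_{i+1} = d_i*a_i - m_i, d_{i+1} = (27 - m_{i+1}^2)/d_i, a_{i+1} = floor((a_0 + m_{i+1})/d_{i+1}):
  m_1 = 1*5 - 0 = 5, d_1 = (27 - 5^2)/1 = 2/1 = 2, a_1 = floor((5 + 5)/2) = 5.
  m_2 = 2*5 - 5 = 5, d_2 = (27 - 5^2)/2 = 2/2 = 1, a_2 = floor((5 + 5)/1) = 10.
  m_3 = 1*10 - 5 = 5, d_3 = (27 - 5^2)/1 = 2/1 = 2: (m_3, d_3) = (m_1, d_1) = (5, 2), so from here the quotients repeat a_1, a_2; the period length is 2.
Hence the expansion of sqrt(27) is a_0 = 5 followed by the repeating block 5, 10 (period 2).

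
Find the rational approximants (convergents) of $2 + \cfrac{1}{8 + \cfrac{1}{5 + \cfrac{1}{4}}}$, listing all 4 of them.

2/1, 17/8, 87/41, 365/172

Using the convergent recurrence p_i = a_i*p_{i-1} + p_{i-2}, q_i = a_i*q_{i-1} + q_{i-2} with p_{-2}=0, p_{-1}=1, q_{-2}=1, q_{-1}=0:
  i=0: a_0=2, p_0 = 2*1 + 0 = 2, q_0 = 2*0 + 1 = 1.
  i=1: a_1=8, p_1 = 8*2 + 1 = 17, q_1 = 8*1 + 0 = 8.
  i=2: a_2=5, p_2 = 5*17 + 2 = 87, q_2 = 5*8 + 1 = 41.
  i=3: a_3=4, p_3 = 4*87 + 17 = 365, q_3 = 4*41 + 8 = 172.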